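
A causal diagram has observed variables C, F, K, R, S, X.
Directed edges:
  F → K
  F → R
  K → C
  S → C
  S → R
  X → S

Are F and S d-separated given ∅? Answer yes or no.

Bayes-Ball from F | ∅ reaches {C,K,R}.
S ∉ reach(F|∅) ⇒ F ⊥ S | ∅.

Yes — F ⊥ S | ∅.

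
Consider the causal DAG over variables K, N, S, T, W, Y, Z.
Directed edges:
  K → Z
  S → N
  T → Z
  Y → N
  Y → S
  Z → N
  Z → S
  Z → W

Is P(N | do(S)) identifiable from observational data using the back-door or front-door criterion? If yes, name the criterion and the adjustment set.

P(N|do(S)): backdoor, adjust for {Y, Z}.

desc(S)\{S}={N}; candidates ⊆ {K,T,W,Y,Z}.
size 0: {}; under {} S still reaches {K,N,T,W,Y,Z} ∋ N.
size 1: {K}, {T}, {W} …(+2); under {K} S still reaches {N,T,W,Y,Z} ∋ N.
{Y,Z}: S⊥N given {Y,Z} in G with S→· removed — back-door holds.
P(N|do(S)) = Σ_{Y,Z} P(N|S,Y,Z)·P(Y,Z).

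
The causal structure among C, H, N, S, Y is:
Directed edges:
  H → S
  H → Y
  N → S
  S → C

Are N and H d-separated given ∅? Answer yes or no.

Bayes-Ball from N | ∅ reaches {C,S}.
H ∉ reach(N|∅) ⇒ N ⊥ H | ∅.

Yes — N ⊥ H | ∅.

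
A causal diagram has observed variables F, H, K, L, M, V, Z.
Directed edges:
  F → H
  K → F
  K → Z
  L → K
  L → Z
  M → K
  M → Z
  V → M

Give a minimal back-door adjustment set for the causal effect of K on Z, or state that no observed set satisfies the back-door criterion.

desc(K)\{K}={F,H,Z}; candidates ⊆ {L,M,V}.
size 0: {}; under {} K still reaches {L,M,V,Z} ∋ Z.
size 1: {L}, {M}, {V}; under {L} K still reaches {M,V,Z} ∋ Z.
{L,M}: K⊥Z given {L,M} in G with K→· removed — back-door holds.

K→Z: minimal back-door set {L, M}.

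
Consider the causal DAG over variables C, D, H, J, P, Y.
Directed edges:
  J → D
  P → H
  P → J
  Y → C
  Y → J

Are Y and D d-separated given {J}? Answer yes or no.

Bayes-Ball from Y | {J} reaches {C,H,P}.
D ∉ reach(Y|{J}) ⇒ Y ⊥ D | {J}.

Yes — Y ⊥ D | {J}.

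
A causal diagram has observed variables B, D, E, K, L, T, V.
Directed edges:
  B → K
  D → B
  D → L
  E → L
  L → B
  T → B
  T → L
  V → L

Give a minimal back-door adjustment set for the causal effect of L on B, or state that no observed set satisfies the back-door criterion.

L→B: minimal back-door set {D, T}.

desc(L)\{L}={B,K}; candidates ⊆ {D,E,T,V}.
size 0: {}; under {} L still reaches {B,D,E,K,T,V} ∋ B.
size 1: {D}, {E}, {T} …(+1); under {D} L still reaches {B,E,K,T,V} ∋ B.
{D,T}: L⊥B given {D,T} in G with L→· removed — back-door holds.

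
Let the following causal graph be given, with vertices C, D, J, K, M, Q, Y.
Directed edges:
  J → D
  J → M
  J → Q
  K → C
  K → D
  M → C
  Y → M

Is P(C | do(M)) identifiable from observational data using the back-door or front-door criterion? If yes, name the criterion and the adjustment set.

desc(M)\{M}={C}; candidates ⊆ {D,J,K,Q,Y}.
∅: M⊥C given ∅ in G with M→· removed — back-door holds.
P(C|do(M)) = P(C|M) — no adjustment needed.

P(C|do(M)): backdoor, adjust for ∅.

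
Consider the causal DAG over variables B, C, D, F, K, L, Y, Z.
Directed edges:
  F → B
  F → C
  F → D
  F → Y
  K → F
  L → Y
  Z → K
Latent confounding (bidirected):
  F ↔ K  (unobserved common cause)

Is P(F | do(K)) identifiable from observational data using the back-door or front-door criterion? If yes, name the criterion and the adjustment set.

P(F|do(K)): not identifiable (no BD/FD set).

desc(K)\{K}={B,C,D,F,Y}; candidates ⊆ {L,Z}.
K↔F: latent back-door arc(s) into K.
size 0: {}; under {} K still reaches {B,C,D,F,Y,Z} ∋ F.
size 1: {L}, {Z}; under {L} K still reaches {B,C,D,F,Y,Z} ∋ F.
size 2: {L,Z}; under {L,Z} K still reaches {B,C,D,F,Y} ∋ F.
K↔F cannot be blocked by any observed set — no back-door set.
No mediator lies on a directed K→…→F path.
Neither criterion identifies P(F|do(K)) in this graph.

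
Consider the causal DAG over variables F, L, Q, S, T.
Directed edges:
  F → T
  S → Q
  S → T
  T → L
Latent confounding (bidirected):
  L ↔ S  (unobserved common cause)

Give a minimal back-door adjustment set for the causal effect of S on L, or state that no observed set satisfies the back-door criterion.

S→L: no observed back-door set.

desc(S)\{S}={L,Q,T}; candidates ⊆ {F}.
S↔L: latent back-door arc(s) into S.
size 0: {}; under {} S still reaches {L} ∋ L.
size 1: {F}; under {F} S still reaches {L} ∋ L.
S↔L cannot be blocked by any observed set — no back-door set.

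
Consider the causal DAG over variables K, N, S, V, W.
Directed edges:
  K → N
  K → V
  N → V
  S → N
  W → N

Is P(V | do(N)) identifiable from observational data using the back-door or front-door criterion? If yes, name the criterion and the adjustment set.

desc(N)\{N}={V}; candidates ⊆ {K,S,W}.
size 0: {}; under {} N still reaches {K,S,V,W} ∋ V.
{K}: N⊥V given {K} in G with N→· removed — back-door holds.
P(V|do(N)) = Σ_{K} P(V|N,K)·P(K).

P(V|do(N)): backdoor, adjust for {K}.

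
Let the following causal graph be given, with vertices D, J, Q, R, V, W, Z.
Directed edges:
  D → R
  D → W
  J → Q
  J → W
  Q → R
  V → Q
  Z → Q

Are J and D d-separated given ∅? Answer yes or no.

Bayes-Ball from J | ∅ reaches {Q,R,W}.
D ∉ reach(J|∅) ⇒ J ⊥ D | ∅.

Yes — J ⊥ D | ∅.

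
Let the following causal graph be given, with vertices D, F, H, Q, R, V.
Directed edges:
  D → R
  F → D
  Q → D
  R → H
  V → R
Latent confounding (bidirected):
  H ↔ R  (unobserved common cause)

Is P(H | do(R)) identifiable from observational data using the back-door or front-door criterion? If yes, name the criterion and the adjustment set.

desc(R)\{R}={H}; candidates ⊆ {D,F,Q,V}.
R↔H: latent back-door arc(s) into R.
size 0: {}; under {} R still reaches {D,F,H,Q,V} ∋ H.
size 1: {D}, {F}, {Q} …(+1); under {D} R still reaches {H,V} ∋ H.
size 2: {D,F}, {D,Q}, {D,V} …(+3); under {D,F} R still reaches {H,V} ∋ H.
R↔H cannot be blocked by any observed set — no back-door set.
No mediator lies on a directed R→…→H path.
Neither criterion identifies P(H|do(R)) in this graph.

P(H|do(R)): not identifiable (no BD/FD set).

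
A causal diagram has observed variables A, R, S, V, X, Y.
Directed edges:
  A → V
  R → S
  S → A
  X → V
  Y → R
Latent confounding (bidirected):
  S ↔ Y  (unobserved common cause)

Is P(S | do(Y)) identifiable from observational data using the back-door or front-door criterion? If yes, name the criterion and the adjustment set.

desc(Y)\{Y}={A,R,S,V}; candidates ⊆ {X}.
Y↔S: latent back-door arc(s) into Y.
size 0: {}; under {} Y still reaches {A,S,V} ∋ S.
size 1: {X}; under {X} Y still reaches {A,S,V} ∋ S.
Y↔S cannot be blocked by any observed set — no back-door set.
{R}: (i) intercepts every directed Y→S path; (ii) no back-door Y→{R}; (iii) {Y} blocks every back-door {R}→S. Front-door holds.
P(S|do(Y)) = Σ_{R} P(R|Y) Σ_{Y'} P(S|R,Y')P(Y').

P(S|do(Y)): frontdoor, adjust for {R}.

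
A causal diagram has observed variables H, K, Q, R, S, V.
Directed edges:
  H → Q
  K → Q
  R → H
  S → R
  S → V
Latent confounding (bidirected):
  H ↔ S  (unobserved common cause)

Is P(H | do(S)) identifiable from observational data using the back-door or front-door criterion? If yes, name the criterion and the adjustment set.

desc(S)\{S}={H,Q,R,V}; candidates ⊆ {K}.
S↔H: latent back-door arc(s) into S.
size 0: {}; under {} S still reaches {H,Q} ∋ H.
size 1: {K}; under {K} S still reaches {H,Q} ∋ H.
S↔H cannot be blocked by any observed set — no back-door set.
{R}: (i) intercepts every directed S→H path; (ii) no back-door S→{R}; (iii) {S} blocks every back-door {R}→H. Front-door holds.
P(H|do(S)) = Σ_{R} P(R|S) Σ_{S'} P(H|R,S')P(S').

P(H|do(S)): frontdoor, adjust for {R}.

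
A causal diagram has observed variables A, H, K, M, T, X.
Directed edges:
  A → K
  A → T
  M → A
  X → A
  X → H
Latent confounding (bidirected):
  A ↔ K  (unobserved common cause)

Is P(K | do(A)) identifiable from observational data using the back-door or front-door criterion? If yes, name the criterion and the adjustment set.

desc(A)\{A}={K,T}; candidates ⊆ {H,M,X}.
A↔K: latent back-door arc(s) into A.
size 0: {}; under {} A still reaches {H,K,M,X} ∋ K.
size 1: {H}, {M}, {X}; under {H} A still reaches {K,M,X} ∋ K.
size 2: {H,M}, {H,X}, {M,X}; under {H,M} A still reaches {K,X} ∋ K.
A↔K cannot be blocked by any observed set — no back-door set.
No mediator lies on a directed A→…→K path.
Neither criterion identifies P(K|do(A)) in this graph.

P(K|do(A)): not identifiable (no BD/FD set).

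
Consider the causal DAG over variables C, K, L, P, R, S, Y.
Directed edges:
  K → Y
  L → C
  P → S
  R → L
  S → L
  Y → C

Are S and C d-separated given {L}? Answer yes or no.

Bayes-Ball from S | {L} reaches {P,R}.
C ∉ reach(S|{L}) ⇒ S ⊥ C | {L}.

Yes — S ⊥ C | {L}.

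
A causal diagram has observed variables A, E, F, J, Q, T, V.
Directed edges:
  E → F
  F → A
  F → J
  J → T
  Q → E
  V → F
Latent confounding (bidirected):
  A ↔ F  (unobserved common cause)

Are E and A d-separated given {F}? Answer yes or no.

No — E and A are d-connected given {F}.

Bayes-Ball from E | {F} reaches {A,Q,V}.
A ∈ reach(E|{F}) ⇒ E ⊥̸ A | {F}.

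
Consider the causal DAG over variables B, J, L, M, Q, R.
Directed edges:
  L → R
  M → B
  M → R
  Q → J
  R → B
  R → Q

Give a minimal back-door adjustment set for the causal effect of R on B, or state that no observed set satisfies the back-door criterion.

desc(R)\{R}={B,J,Q}; candidates ⊆ {L,M}.
size 0: {}; under {} R still reaches {B,L,M} ∋ B.
{M}: R⊥B given {M} in G with R→· removed — back-door holds.

R→B: minimal back-door set {M}.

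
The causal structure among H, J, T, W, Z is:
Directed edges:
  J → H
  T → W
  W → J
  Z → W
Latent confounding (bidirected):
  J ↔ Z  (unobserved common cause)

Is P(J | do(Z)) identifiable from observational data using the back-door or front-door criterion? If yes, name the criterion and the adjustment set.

desc(Z)\{Z}={H,J,W}; candidates ⊆ {T}.
Z↔J: latent back-door arc(s) into Z.
size 0: {}; under {} Z still reaches {H,J} ∋ J.
size 1: {T}; under {T} Z still reaches {H,J} ∋ J.
Z↔J cannot be blocked by any observed set — no back-door set.
{W}: (i) intercepts every directed Z→J path; (ii) no back-door Z→{W}; (iii) {Z} blocks every back-door {W}→J. Front-door holds.
P(J|do(Z)) = Σ_{W} P(W|Z) Σ_{Z'} P(J|W,Z')P(Z').

P(J|do(Z)): frontdoor, adjust for {W}.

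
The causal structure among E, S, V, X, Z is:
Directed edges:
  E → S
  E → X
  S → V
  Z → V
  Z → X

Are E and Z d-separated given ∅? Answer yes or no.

Yes — E ⊥ Z | ∅.

Bayes-Ball from E | ∅ reaches {S,V,X}.
Z ∉ reach(E|∅) ⇒ E ⊥ Z | ∅.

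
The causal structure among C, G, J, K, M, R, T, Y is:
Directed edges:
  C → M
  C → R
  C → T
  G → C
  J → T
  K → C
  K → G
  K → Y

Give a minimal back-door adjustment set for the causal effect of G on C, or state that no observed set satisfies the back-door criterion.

desc(G)\{G}={C,M,R,T}; candidates ⊆ {J,K,Y}.
size 0: {}; under {} G still reaches {C,K,M,R,T,Y} ∋ C.
{K}: G⊥C given {K} in G with G→· removed — back-door holds.

G→C: minimal back-door set {K}.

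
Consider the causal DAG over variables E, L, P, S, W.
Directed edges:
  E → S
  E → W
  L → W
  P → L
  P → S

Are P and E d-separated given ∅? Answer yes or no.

Bayes-Ball from P | ∅ reaches {L,S,W}.
E ∉ reach(P|∅) ⇒ P ⊥ E | ∅.

Yes — P ⊥ E | ∅.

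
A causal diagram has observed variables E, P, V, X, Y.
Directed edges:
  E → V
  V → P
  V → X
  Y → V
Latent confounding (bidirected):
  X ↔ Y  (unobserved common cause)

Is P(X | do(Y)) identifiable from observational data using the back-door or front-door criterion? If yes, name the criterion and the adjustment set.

P(X|do(Y)): frontdoor, adjust for {V}.

desc(Y)\{Y}={P,V,X}; candidates ⊆ {E}.
Y↔X: latent back-door arc(s) into Y.
size 0: {}; under {} Y still reaches {X} ∋ X.
size 1: {E}; under {E} Y still reaches {X} ∋ X.
Y↔X cannot be blocked by any observed set — no back-door set.
{V}: (i) intercepts every directed Y→X path; (ii) no back-door Y→{V}; (iii) {Y} blocks every back-door {V}→X. Front-door holds.
P(X|do(Y)) = Σ_{V} P(V|Y) Σ_{Y'} P(X|V,Y')P(Y').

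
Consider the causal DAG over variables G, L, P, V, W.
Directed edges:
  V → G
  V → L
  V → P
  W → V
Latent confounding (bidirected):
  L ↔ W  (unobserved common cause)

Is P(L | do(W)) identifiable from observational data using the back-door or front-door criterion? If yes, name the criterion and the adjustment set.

desc(W)\{W}={G,L,P,V}; candidates ⊆ {—}.
W↔L: latent back-door arc(s) into W.
size 0: {}; under {} W still reaches {L} ∋ L.
W↔L cannot be blocked by any observed set — no back-door set.
{V}: (i) intercepts every directed W→L path; (ii) no back-door W→{V}; (iii) {W} blocks every back-door {V}→L. Front-door holds.
P(L|do(W)) = Σ_{V} P(V|W) Σ_{W'} P(L|V,W')P(W').

P(L|do(W)): frontdoor, adjust for {V}.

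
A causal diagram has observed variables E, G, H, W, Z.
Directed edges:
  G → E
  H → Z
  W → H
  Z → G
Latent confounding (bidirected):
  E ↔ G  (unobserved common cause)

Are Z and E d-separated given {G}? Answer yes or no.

No — Z and E are d-connected given {G}.

Bayes-Ball from Z | {G} reaches {E,H,W}.
E ∈ reach(Z|{G}) ⇒ Z ⊥̸ E | {G}.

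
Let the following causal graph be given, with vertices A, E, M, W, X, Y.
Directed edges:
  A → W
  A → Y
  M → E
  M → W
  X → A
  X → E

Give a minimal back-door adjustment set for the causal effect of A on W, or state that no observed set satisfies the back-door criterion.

desc(A)\{A}={W,Y}; candidates ⊆ {E,M,X}.
∅: A⊥W given ∅ in G with A→· removed — back-door holds.

A→W: minimal back-door set ∅.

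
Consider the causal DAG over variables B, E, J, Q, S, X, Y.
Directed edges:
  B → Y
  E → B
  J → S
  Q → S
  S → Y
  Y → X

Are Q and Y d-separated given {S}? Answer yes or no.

Yes — Q ⊥ Y | {S}.

Bayes-Ball from Q | {S} reaches {J}.
Y ∉ reach(Q|{S}) ⇒ Q ⊥ Y | {S}.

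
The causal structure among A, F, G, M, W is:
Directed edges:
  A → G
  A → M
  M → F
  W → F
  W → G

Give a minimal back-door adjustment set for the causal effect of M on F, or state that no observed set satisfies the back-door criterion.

desc(M)\{M}={F}; candidates ⊆ {A,G,W}.
∅: M⊥F given ∅ in G with M→· removed — back-door holds.

M→F: minimal back-door set ∅.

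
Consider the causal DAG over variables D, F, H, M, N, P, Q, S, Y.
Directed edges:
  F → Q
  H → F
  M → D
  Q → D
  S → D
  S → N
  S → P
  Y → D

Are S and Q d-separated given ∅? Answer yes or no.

Yes — S ⊥ Q | ∅.

Bayes-Ball from S | ∅ reaches {D,N,P}.
Q ∉ reach(S|∅) ⇒ S ⊥ Q | ∅.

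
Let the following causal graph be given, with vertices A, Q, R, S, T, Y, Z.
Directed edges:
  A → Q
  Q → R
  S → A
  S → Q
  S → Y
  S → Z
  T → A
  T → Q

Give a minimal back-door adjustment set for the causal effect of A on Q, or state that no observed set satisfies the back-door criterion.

A→Q: minimal back-door set {S, T}.

desc(A)\{A}={Q,R}; candidates ⊆ {S,T,Y,Z}.
size 0: {}; under {} A still reaches {Q,R,S,T,Y,Z} ∋ Q.
size 1: {S}, {T}, {Y} …(+1); under {S} A still reaches {Q,R,T} ∋ Q.
{S,T}: A⊥Q given {S,T} in G with A→· removed — back-door holds.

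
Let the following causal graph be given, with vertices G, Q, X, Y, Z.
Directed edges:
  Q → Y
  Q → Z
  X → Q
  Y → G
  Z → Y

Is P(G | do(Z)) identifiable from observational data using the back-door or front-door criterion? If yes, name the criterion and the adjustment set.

desc(Z)\{Z}={G,Y}; candidates ⊆ {Q,X}.
size 0: {}; under {} Z still reaches {G,Q,X,Y} ∋ G.
{Q}: Z⊥G given {Q} in G with Z→· removed — back-door holds.
P(G|do(Z)) = Σ_{Q} P(G|Z,Q)·P(Q).

P(G|do(Z)): backdoor, adjust for {Q}.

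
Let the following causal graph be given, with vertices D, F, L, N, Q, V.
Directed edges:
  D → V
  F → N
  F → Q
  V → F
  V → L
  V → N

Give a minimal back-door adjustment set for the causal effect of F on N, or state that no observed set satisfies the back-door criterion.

desc(F)\{F}={N,Q}; candidates ⊆ {D,L,V}.
size 0: {}; under {} F still reaches {D,L,N,V} ∋ N.
{V}: F⊥N given {V} in G with F→· removed — back-door holds.

F→N: minimal back-door set {V}.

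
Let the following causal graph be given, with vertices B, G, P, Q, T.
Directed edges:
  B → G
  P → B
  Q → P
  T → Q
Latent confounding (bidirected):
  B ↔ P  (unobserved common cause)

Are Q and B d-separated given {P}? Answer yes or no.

Bayes-Ball from Q | {P} reaches {B,G,T}.
B ∈ reach(Q|{P}) ⇒ Q ⊥̸ B | {P}.

No — Q and B are d-connected given {P}.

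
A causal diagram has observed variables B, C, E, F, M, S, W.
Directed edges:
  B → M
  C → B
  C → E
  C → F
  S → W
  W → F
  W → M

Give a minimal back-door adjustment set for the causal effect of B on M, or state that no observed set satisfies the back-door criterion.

desc(B)\{B}={M}; candidates ⊆ {C,E,F,S,W}.
∅: B⊥M given ∅ in G with B→· removed — back-door holds.

B→M: minimal back-door set ∅.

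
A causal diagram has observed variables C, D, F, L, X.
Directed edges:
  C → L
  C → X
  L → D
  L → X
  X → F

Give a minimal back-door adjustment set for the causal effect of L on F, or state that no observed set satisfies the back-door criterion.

L→F: minimal back-door set {C}.

desc(L)\{L}={D,F,X}; candidates ⊆ {C}.
size 0: {}; under {} L still reaches {C,F,X} ∋ F.
{C}: L⊥F given {C} in G with L→· removed — back-door holds.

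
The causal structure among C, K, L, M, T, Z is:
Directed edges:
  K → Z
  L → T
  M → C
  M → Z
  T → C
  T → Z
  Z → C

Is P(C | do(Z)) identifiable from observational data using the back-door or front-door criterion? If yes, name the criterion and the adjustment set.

P(C|do(Z)): backdoor, adjust for {M, T}.

desc(Z)\{Z}={C}; candidates ⊆ {K,L,M,T}.
size 0: {}; under {} Z still reaches {C,K,L,M,T} ∋ C.
size 1: {K}, {L}, {M} …(+1); under {K} Z still reaches {C,L,M,T} ∋ C.
{M,T}: Z⊥C given {M,T} in G with Z→· removed — back-door holds.
P(C|do(Z)) = Σ_{M,T} P(C|Z,M,T)·P(M,T).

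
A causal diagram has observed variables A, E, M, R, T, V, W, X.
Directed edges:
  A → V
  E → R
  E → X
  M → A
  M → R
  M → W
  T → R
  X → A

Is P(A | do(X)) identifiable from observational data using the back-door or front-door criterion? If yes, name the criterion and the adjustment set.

desc(X)\{X}={A,V}; candidates ⊆ {E,M,R,T,W}.
∅: X⊥A given ∅ in G with X→· removed — back-door holds.
P(A|do(X)) = P(A|X) — no adjustment needed.

P(A|do(X)): backdoor, adjust for ∅.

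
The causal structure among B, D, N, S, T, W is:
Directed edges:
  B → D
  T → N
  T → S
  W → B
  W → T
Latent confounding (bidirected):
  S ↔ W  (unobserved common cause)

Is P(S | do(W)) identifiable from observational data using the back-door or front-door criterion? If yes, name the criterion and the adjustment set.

P(S|do(W)): frontdoor, adjust for {T}.

desc(W)\{W}={B,D,N,S,T}; candidates ⊆ {—}.
W↔S: latent back-door arc(s) into W.
size 0: {}; under {} W still reaches {S} ∋ S.
W↔S cannot be blocked by any observed set — no back-door set.
{T}: (i) intercepts every directed W→S path; (ii) no back-door W→{T}; (iii) {W} blocks every back-door {T}→S. Front-door holds.
P(S|do(W)) = Σ_{T} P(T|W) Σ_{W'} P(S|T,W')P(W').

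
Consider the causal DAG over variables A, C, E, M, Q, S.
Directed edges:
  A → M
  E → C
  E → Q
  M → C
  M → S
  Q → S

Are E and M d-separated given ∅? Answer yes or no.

Yes — E ⊥ M | ∅.

Bayes-Ball from E | ∅ reaches {C,Q,S}.
M ∉ reach(E|∅) ⇒ E ⊥ M | ∅.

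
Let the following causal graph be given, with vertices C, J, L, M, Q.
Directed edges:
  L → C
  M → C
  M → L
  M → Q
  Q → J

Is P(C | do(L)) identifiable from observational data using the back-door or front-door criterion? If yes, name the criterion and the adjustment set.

P(C|do(L)): backdoor, adjust for {M}.

desc(L)\{L}={C}; candidates ⊆ {J,M,Q}.
size 0: {}; under {} L still reaches {C,J,M,Q} ∋ C.
{M}: L⊥C given {M} in G with L→· removed — back-door holds.
P(C|do(L)) = Σ_{M} P(C|L,M)·P(M).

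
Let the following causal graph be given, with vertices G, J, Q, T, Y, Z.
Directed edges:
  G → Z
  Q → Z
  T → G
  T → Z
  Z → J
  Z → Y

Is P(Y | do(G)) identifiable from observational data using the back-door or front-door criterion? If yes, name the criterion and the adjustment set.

P(Y|do(G)): backdoor, adjust for {T}.

desc(G)\{G}={J,Y,Z}; candidates ⊆ {Q,T}.
size 0: {}; under {} G still reaches {J,T,Y,Z} ∋ Y.
{T}: G⊥Y given {T} in G with G→· removed — back-door holds.
P(Y|do(G)) = Σ_{T} P(Y|G,T)·P(T).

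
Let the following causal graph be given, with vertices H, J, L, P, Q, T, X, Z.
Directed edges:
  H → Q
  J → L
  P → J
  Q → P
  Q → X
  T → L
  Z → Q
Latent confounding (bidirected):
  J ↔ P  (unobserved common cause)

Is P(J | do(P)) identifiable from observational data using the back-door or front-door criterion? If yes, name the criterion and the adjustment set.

desc(P)\{P}={J,L}; candidates ⊆ {H,Q,T,X,Z}.
P↔J: latent back-door arc(s) into P.
size 0: {}; under {} P still reaches {H,J,L,Q,X,Z} ∋ J.
size 1: {H}, {Q}, {T} …(+2); under {H} P still reaches {J,L,Q,X,Z} ∋ J.
size 2: {H,Q}, {H,T}, {H,X} …(+7); under {H,Q} P still reaches {J,L} ∋ J.
P↔J cannot be blocked by any observed set — no back-door set.
No mediator lies on a directed P→…→J path.
Neither criterion identifies P(J|do(P)) in this graph.

P(J|do(P)): not identifiable (no BD/FD set).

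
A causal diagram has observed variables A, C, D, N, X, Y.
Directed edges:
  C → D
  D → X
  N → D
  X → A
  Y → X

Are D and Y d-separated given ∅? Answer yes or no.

Yes — D ⊥ Y | ∅.

Bayes-Ball from D | ∅ reaches {A,C,N,X}.
Y ∉ reach(D|∅) ⇒ D ⊥ Y | ∅.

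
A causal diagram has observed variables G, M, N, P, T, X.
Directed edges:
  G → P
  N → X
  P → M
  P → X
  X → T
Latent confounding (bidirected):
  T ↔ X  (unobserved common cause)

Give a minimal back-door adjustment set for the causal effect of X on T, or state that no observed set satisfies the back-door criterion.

desc(X)\{X}={T}; candidates ⊆ {G,M,N,P}.
X↔T: latent back-door arc(s) into X.
size 0: {}; under {} X still reaches {G,M,N,P,T} ∋ T.
size 1: {G}, {M}, {N} …(+1); under {G} X still reaches {M,N,P,T} ∋ T.
size 2: {G,M}, {G,N}, {G,P} …(+3); under {G,M} X still reaches {N,P,T} ∋ T.
X↔T cannot be blocked by any observed set — no back-door set.

X→T: no observed back-door set.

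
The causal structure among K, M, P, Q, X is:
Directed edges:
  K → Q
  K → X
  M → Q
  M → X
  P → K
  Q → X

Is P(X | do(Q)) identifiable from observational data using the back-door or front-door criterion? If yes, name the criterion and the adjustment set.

desc(Q)\{Q}={X}; candidates ⊆ {K,M,P}.
size 0: {}; under {} Q still reaches {K,M,P,X} ∋ X.
size 1: {K}, {M}, {P}; under {K} Q still reaches {M,X} ∋ X.
{K,M}: Q⊥X given {K,M} in G with Q→· removed — back-door holds.
P(X|do(Q)) = Σ_{K,M} P(X|Q,K,M)·P(K,M).

P(X|do(Q)): backdoor, adjust for {K, M}.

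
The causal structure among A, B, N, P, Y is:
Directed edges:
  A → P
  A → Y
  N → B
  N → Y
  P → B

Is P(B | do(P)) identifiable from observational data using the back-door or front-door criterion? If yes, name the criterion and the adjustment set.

P(B|do(P)): backdoor, adjust for ∅.

desc(P)\{P}={B}; candidates ⊆ {A,N,Y}.
∅: P⊥B given ∅ in G with P→· removed — back-door holds.
P(B|do(P)) = P(B|P) — no adjustment needed.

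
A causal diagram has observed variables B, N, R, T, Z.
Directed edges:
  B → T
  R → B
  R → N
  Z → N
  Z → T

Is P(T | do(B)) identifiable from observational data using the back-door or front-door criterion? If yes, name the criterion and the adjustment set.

P(T|do(B)): backdoor, adjust for ∅.

desc(B)\{B}={T}; candidates ⊆ {N,R,Z}.
∅: B⊥T given ∅ in G with B→· removed — back-door holds.
P(T|do(B)) = P(T|B) — no adjustment needed.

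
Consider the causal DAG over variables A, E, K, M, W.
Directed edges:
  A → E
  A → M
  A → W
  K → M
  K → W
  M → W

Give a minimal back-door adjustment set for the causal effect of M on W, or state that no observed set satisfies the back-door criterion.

desc(M)\{M}={W}; candidates ⊆ {A,E,K}.
size 0: {}; under {} M still reaches {A,E,K,W} ∋ W.
size 1: {A}, {E}, {K}; under {A} M still reaches {K,W} ∋ W.
{A,K}: M⊥W given {A,K} in G with M→· removed — back-door holds.

M→W: minimal back-door set {A, K}.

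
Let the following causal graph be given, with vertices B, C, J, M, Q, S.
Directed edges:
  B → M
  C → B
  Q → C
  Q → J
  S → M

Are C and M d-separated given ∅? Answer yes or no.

No — C and M are d-connected given ∅.

Bayes-Ball from C | ∅ reaches {B,J,M,Q}.
M ∈ reach(C|∅) ⇒ C ⊥̸ M | ∅.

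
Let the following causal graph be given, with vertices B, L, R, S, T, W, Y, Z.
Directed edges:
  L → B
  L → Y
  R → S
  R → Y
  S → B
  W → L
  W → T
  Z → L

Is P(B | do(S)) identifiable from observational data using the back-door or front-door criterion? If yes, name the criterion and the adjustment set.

desc(S)\{S}={B}; candidates ⊆ {L,R,T,W,Y,Z}.
∅: S⊥B given ∅ in G with S→· removed — back-door holds.
P(B|do(S)) = P(B|S) — no adjustment needed.

P(B|do(S)): backdoor, adjust for ∅.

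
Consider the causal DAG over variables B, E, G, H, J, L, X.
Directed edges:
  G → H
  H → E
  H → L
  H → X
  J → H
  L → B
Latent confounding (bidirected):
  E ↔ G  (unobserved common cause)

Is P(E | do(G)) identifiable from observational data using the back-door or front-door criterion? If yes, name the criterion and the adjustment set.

P(E|do(G)): frontdoor, adjust for {H}.

desc(G)\{G}={B,E,H,L,X}; candidates ⊆ {J}.
G↔E: latent back-door arc(s) into G.
size 0: {}; under {} G still reaches {E} ∋ E.
size 1: {J}; under {J} G still reaches {E} ∋ E.
G↔E cannot be blocked by any observed set — no back-door set.
{H}: (i) intercepts every directed G→E path; (ii) no back-door G→{H}; (iii) {G} blocks every back-door {H}→E. Front-door holds.
P(E|do(G)) = Σ_{H} P(H|G) Σ_{G'} P(E|H,G')P(G').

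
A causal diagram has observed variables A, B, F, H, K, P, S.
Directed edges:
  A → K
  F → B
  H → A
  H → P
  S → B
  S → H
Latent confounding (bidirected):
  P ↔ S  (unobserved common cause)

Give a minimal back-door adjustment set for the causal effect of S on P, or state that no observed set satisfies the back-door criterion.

S→P: no observed back-door set.

desc(S)\{S}={A,B,H,K,P}; candidates ⊆ {F}.
S↔P: latent back-door arc(s) into S.
size 0: {}; under {} S still reaches {P} ∋ P.
size 1: {F}; under {F} S still reaches {P} ∋ P.
S↔P cannot be blocked by any observed set — no back-door set.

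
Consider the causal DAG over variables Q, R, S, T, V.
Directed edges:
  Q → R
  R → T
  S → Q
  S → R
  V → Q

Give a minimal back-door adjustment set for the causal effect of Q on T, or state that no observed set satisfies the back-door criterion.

Q→T: minimal back-door set {S}.

desc(Q)\{Q}={R,T}; candidates ⊆ {S,V}.
size 0: {}; under {} Q still reaches {R,S,T,V} ∋ T.
{S}: Q⊥T given {S} in G with Q→· removed — back-door holds.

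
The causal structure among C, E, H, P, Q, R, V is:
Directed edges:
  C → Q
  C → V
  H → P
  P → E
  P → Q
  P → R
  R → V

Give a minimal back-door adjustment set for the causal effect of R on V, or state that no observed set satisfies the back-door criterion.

R→V: minimal back-door set ∅.

desc(R)\{R}={V}; candidates ⊆ {C,E,H,P,Q}.
∅: R⊥V given ∅ in G with R→· removed — back-door holds.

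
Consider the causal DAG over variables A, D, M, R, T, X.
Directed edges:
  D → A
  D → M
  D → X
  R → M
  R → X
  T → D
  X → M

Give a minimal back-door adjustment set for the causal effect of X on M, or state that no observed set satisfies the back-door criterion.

desc(X)\{X}={M}; candidates ⊆ {A,D,R,T}.
size 0: {}; under {} X still reaches {A,D,M,R,T} ∋ M.
size 1: {A}, {D}, {R} …(+1); under {A} X still reaches {D,M,R,T} ∋ M.
{D,R}: X⊥M given {D,R} in G with X→· removed — back-door holds.

X→M: minimal back-door set {D, R}.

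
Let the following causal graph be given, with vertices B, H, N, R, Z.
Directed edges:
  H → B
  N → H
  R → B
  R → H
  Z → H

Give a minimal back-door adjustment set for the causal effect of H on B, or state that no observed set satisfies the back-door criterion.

H→B: minimal back-door set {R}.

desc(H)\{H}={B}; candidates ⊆ {N,R,Z}.
size 0: {}; under {} H still reaches {B,N,R,Z} ∋ B.
{R}: H⊥B given {R} in G with H→· removed — back-door holds.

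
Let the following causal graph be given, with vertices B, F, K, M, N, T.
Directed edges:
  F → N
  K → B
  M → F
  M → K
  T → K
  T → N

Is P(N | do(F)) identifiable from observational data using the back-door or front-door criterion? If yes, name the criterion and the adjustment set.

P(N|do(F)): backdoor, adjust for ∅.

desc(F)\{F}={N}; candidates ⊆ {B,K,M,T}.
∅: F⊥N given ∅ in G with F→· removed — back-door holds.
P(N|do(F)) = P(N|F) — no adjustment needed.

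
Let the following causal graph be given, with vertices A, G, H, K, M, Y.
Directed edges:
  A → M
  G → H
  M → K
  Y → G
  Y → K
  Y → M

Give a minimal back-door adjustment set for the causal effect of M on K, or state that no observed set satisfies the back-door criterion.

M→K: minimal back-door set {Y}.

desc(M)\{M}={K}; candidates ⊆ {A,G,H,Y}.
size 0: {}; under {} M still reaches {A,G,H,K,Y} ∋ K.
{Y}: M⊥K given {Y} in G with M→· removed — back-door holds.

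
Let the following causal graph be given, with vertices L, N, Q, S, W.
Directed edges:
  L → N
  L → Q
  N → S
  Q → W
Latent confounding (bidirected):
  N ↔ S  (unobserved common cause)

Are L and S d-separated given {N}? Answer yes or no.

No — L and S are d-connected given {N}.

Bayes-Ball from L | {N} reaches {Q,S,W}.
S ∈ reach(L|{N}) ⇒ L ⊥̸ S | {N}.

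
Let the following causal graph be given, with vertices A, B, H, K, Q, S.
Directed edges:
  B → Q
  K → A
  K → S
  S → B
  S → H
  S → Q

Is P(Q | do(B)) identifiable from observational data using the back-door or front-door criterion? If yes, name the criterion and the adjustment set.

desc(B)\{B}={Q}; candidates ⊆ {A,H,K,S}.
size 0: {}; under {} B still reaches {A,H,K,Q,S} ∋ Q.
{S}: B⊥Q given {S} in G with B→· removed — back-door holds.
P(Q|do(B)) = Σ_{S} P(Q|B,S)·P(S).

P(Q|do(B)): backdoor, adjust for {S}.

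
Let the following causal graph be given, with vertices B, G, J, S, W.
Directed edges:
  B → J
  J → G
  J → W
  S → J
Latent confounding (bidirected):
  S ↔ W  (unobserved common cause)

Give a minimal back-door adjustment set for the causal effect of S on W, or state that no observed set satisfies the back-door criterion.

S→W: no observed back-door set.

desc(S)\{S}={G,J,W}; candidates ⊆ {B}.
S↔W: latent back-door arc(s) into S.
size 0: {}; under {} S still reaches {W} ∋ W.
size 1: {B}; under {B} S still reaches {W} ∋ W.
S↔W cannot be blocked by any observed set — no back-door set.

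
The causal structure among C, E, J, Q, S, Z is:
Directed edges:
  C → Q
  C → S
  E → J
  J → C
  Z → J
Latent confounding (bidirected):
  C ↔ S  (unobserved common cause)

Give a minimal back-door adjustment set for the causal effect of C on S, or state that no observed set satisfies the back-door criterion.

desc(C)\{C}={Q,S}; candidates ⊆ {E,J,Z}.
C↔S: latent back-door arc(s) into C.
size 0: {}; under {} C still reaches {E,J,S,Z} ∋ S.
size 1: {E}, {J}, {Z}; under {E} C still reaches {J,S,Z} ∋ S.
size 2: {E,J}, {E,Z}, {J,Z}; under {E,J} C still reaches {S} ∋ S.
C↔S cannot be blocked by any observed set — no back-door set.

C→S: no observed back-door set.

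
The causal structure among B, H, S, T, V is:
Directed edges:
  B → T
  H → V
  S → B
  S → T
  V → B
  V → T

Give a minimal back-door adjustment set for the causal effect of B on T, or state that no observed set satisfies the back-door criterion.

desc(B)\{B}={T}; candidates ⊆ {H,S,V}.
size 0: {}; under {} B still reaches {H,S,T,V} ∋ T.
size 1: {H}, {S}, {V}; under {H} B still reaches {S,T,V} ∋ T.
{S,V}: B⊥T given {S,V} in G with B→· removed — back-door holds.

B→T: minimal back-door set {S, V}.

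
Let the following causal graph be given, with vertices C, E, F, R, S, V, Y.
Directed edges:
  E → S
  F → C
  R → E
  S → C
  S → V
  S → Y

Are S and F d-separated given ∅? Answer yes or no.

Bayes-Ball from S | ∅ reaches {C,E,R,V,Y}.
F ∉ reach(S|∅) ⇒ S ⊥ F | ∅.

Yes — S ⊥ F | ∅.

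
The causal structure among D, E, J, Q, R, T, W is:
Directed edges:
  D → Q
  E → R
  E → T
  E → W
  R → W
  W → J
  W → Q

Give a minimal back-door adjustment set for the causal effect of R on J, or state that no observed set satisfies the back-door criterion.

R→J: minimal back-door set {E}.

desc(R)\{R}={J,Q,W}; candidates ⊆ {D,E,T}.
size 0: {}; under {} R still reaches {E,J,Q,T,W} ∋ J.
{E}: R⊥J given {E} in G with R→· removed — back-door holds.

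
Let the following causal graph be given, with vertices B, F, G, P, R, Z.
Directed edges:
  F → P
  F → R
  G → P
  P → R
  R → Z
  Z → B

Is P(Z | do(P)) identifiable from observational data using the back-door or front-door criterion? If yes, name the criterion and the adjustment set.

desc(P)\{P}={B,R,Z}; candidates ⊆ {F,G}.
size 0: {}; under {} P still reaches {B,F,G,R,Z} ∋ Z.
{F}: P⊥Z given {F} in G with P→· removed — back-door holds.
P(Z|do(P)) = Σ_{F} P(Z|P,F)·P(F).

P(Z|do(P)): backdoor, adjust for {F}.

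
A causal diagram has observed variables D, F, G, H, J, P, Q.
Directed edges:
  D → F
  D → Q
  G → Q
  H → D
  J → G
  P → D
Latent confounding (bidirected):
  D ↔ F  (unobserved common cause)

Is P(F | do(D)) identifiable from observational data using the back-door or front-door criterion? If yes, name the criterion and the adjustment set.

P(F|do(D)): not identifiable (no BD/FD set).

desc(D)\{D}={F,Q}; candidates ⊆ {G,H,J,P}.
D↔F: latent back-door arc(s) into D.
size 0: {}; under {} D still reaches {F,H,P} ∋ F.
size 1: {G}, {H}, {J} …(+1); under {G} D still reaches {F,H,P} ∋ F.
size 2: {G,H}, {G,J}, {G,P} …(+3); under {G,H} D still reaches {F,P} ∋ F.
D↔F cannot be blocked by any observed set — no back-door set.
No mediator lies on a directed D→…→F path.
Neither criterion identifies P(F|do(D)) in this graph.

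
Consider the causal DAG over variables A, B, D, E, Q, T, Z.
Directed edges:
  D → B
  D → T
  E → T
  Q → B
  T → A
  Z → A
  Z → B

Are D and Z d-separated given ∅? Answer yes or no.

Yes — D ⊥ Z | ∅.

Bayes-Ball from D | ∅ reaches {A,B,T}.
Z ∉ reach(D|∅) ⇒ D ⊥ Z | ∅.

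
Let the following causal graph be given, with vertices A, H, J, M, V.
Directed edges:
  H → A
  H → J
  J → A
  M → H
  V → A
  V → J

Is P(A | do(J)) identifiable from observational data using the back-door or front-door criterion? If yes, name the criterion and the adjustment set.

desc(J)\{J}={A}; candidates ⊆ {H,M,V}.
size 0: {}; under {} J still reaches {A,H,M,V} ∋ A.
size 1: {H}, {M}, {V}; under {H} J still reaches {A,V} ∋ A.
{H,V}: J⊥A given {H,V} in G with J→· removed — back-door holds.
P(A|do(J)) = Σ_{H,V} P(A|J,H,V)·P(H,V).

P(A|do(J)): backdoor, adjust for {H, V}.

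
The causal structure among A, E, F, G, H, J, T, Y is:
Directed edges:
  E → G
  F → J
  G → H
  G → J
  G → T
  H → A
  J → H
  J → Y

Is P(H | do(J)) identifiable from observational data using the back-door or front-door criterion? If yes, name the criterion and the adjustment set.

P(H|do(J)): backdoor, adjust for {G}.

desc(J)\{J}={A,H,Y}; candidates ⊆ {E,F,G,T}.
size 0: {}; under {} J still reaches {A,E,F,G,H,T} ∋ H.
{G}: J⊥H given {G} in G with J→· removed — back-door holds.
P(H|do(J)) = Σ_{G} P(H|J,G)·P(G).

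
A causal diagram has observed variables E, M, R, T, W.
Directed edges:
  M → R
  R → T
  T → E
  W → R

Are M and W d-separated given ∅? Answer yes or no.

Bayes-Ball from M | ∅ reaches {E,R,T}.
W ∉ reach(M|∅) ⇒ M ⊥ W | ∅.

Yes — M ⊥ W | ∅.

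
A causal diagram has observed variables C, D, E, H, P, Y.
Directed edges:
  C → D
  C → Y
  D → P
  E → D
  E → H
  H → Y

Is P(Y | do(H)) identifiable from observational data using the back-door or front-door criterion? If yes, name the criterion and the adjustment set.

P(Y|do(H)): backdoor, adjust for ∅.

desc(H)\{H}={Y}; candidates ⊆ {C,D,E,P}.
∅: H⊥Y given ∅ in G with H→· removed — back-door holds.
P(Y|do(H)) = P(Y|H) — no adjustment needed.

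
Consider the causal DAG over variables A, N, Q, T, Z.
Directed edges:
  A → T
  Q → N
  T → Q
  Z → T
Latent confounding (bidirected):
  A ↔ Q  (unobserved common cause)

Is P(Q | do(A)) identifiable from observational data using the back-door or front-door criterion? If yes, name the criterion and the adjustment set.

desc(A)\{A}={N,Q,T}; candidates ⊆ {Z}.
A↔Q: latent back-door arc(s) into A.
size 0: {}; under {} A still reaches {N,Q} ∋ Q.
size 1: {Z}; under {Z} A still reaches {N,Q} ∋ Q.
A↔Q cannot be blocked by any observed set — no back-door set.
{T}: (i) intercepts every directed A→Q path; (ii) no back-door A→{T}; (iii) {A} blocks every back-door {T}→Q. Front-door holds.
P(Q|do(A)) = Σ_{T} P(T|A) Σ_{A'} P(Q|T,A')P(A').

P(Q|do(A)): frontdoor, adjust for {T}.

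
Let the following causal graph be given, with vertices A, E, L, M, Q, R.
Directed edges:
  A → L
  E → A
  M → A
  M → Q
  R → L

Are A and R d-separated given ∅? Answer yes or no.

Bayes-Ball from A | ∅ reaches {E,L,M,Q}.
R ∉ reach(A|∅) ⇒ A ⊥ R | ∅.

Yes — A ⊥ R | ∅.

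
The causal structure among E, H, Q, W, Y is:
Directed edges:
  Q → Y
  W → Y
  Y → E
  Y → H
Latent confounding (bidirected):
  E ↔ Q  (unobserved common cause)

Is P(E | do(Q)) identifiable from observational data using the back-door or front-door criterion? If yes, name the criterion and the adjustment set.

P(E|do(Q)): frontdoor, adjust for {Y}.

desc(Q)\{Q}={E,H,Y}; candidates ⊆ {W}.
Q↔E: latent back-door arc(s) into Q.
size 0: {}; under {} Q still reaches {E} ∋ E.
size 1: {W}; under {W} Q still reaches {E} ∋ E.
Q↔E cannot be blocked by any observed set — no back-door set.
{Y}: (i) intercepts every directed Q→E path; (ii) no back-door Q→{Y}; (iii) {Q} blocks every back-door {Y}→E. Front-door holds.
P(E|do(Q)) = Σ_{Y} P(Y|Q) Σ_{Q'} P(E|Y,Q')P(Q').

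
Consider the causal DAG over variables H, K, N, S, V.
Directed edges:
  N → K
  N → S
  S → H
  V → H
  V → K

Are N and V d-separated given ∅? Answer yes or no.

Bayes-Ball from N | ∅ reaches {H,K,S}.
V ∉ reach(N|∅) ⇒ N ⊥ V | ∅.

Yes — N ⊥ V | ∅.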